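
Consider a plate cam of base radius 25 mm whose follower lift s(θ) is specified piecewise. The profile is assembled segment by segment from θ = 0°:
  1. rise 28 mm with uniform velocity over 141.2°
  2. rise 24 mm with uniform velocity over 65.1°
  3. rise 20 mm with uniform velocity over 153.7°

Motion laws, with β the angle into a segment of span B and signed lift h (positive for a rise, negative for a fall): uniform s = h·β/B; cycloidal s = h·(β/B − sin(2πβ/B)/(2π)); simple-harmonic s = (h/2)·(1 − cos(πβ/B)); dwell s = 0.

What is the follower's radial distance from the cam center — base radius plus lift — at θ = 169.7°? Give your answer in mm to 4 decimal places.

seg 1 [0°–141.2°] uniform, h=28: full span → s += 28 → s = 28.0000
seg 2 [141.2°–206.3°] uniform, h=24: θ=169.7° here. β=28.5, B=65.1. 24·28.5/65.1 = 10.5069 → s = 38.5069
radial distance = base radius + s = 25 + 38.5069 = 63.5069

63.5069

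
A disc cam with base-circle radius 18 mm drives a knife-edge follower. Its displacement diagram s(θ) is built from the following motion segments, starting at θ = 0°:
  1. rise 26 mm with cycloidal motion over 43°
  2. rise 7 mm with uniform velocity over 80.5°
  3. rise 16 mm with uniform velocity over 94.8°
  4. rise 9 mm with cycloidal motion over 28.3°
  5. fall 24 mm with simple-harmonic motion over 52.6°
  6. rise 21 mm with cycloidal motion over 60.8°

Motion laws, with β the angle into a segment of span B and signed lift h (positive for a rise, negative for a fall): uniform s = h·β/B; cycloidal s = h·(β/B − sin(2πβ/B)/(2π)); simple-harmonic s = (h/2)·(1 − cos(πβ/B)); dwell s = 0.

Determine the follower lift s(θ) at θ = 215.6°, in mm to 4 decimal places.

seg 1 [0°–43°] cycloidal, h=26: full span → s += 26 → s = 26.0000
seg 2 [43°–123.5°] uniform, h=7: full span → s += 7 → s = 33.0000
seg 3 [123.5°–218.3°] uniform, h=16: θ=215.6° here. β=92.1, B=94.8. 16·92.1/94.8 = 15.5443 → s = 48.5443

48.5443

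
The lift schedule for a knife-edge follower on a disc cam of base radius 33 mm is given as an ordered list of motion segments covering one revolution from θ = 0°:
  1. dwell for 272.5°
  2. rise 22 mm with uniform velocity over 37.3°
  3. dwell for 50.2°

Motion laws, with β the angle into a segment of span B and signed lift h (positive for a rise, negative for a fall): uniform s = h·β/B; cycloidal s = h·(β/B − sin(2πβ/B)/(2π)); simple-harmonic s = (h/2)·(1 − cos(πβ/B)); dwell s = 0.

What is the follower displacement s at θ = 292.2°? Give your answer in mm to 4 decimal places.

seg 1 [0°–272.5°] dwell: s stays 0.0000
seg 2 [272.5°–309.8°] uniform, h=22: θ=292.2° here. β=19.7, B=37.3. 22·19.7/37.3 = 11.6193 → s = 11.6193

11.6193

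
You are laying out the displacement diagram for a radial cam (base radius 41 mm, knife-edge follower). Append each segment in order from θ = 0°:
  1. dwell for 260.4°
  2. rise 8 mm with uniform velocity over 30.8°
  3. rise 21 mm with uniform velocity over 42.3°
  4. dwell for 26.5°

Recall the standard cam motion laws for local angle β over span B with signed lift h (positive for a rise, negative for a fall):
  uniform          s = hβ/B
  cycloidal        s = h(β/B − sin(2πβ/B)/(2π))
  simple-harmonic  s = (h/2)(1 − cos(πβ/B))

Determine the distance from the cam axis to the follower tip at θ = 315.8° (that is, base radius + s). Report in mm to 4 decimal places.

seg 1 [0°–260.4°] dwell: s stays 0.0000
seg 2 [260.4°–291.2°] uniform, h=8: full span → s += 8 → s = 8.0000
seg 3 [291.2°–333.5°] uniform, h=21: θ=315.8° here. β=24.6, B=42.3. 21·24.6/42.3 = 12.2128 → s = 20.2128
radial distance = base radius + s = 41 + 20.2128 = 61.2128

61.2128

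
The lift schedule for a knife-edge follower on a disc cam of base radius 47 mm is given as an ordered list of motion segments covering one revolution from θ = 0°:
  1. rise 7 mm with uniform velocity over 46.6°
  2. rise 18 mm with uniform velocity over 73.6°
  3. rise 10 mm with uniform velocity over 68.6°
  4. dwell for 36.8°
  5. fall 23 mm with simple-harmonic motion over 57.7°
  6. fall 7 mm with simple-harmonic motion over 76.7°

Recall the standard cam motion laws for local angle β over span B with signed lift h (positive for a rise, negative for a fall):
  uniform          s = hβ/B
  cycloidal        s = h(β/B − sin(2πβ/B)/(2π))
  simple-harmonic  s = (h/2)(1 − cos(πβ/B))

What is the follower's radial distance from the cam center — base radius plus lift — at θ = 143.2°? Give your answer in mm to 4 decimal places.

seg 1 [0°–46.6°] uniform, h=7: full span → s += 7 → s = 7.0000
seg 2 [46.6°–120.2°] uniform, h=18: full span → s += 18 → s = 25.0000
seg 3 [120.2°–188.8°] uniform, h=10: θ=143.2° here. β=23, B=68.6. 10·23/68.6 = 3.3528 → s = 28.3528
radial distance = base radius + s = 47 + 28.3528 = 75.3528

75.3528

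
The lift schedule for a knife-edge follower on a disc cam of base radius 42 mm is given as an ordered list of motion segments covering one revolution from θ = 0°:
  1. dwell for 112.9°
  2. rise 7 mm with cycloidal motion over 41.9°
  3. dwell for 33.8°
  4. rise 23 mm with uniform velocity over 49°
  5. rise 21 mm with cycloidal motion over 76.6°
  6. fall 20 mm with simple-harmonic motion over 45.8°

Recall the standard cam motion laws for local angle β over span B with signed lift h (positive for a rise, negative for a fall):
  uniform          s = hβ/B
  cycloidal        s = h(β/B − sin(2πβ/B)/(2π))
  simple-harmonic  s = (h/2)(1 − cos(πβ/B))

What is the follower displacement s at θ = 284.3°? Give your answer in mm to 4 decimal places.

seg 1 [0°–112.9°] dwell: s stays 0.0000
seg 2 [112.9°–154.8°] cycloidal, h=7: full span → s += 7 → s = 7.0000
seg 3 [154.8°–188.6°] dwell: s stays 7.0000
seg 4 [188.6°–237.6°] uniform, h=23: full span → s += 23 → s = 30.0000
seg 5 [237.6°–314.2°] cycloidal, h=21: θ=284.3° here. β=46.7, B=76.6. 21·(0.6097 − sin(2π·0.6097)/(2π)) = 14.9278 → s = 44.9278

44.9278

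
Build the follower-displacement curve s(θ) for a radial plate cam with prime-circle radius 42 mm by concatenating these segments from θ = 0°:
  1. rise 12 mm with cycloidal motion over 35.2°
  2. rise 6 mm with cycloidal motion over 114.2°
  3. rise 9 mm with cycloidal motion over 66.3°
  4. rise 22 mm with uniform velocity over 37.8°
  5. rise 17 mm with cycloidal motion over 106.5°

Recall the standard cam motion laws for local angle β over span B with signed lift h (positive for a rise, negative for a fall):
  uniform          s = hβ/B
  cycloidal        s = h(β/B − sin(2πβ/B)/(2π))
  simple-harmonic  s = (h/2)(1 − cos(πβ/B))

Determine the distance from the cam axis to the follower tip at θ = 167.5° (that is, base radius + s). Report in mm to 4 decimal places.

seg 1 [0°–35.2°] cycloidal, h=12: full span → s += 12 → s = 12.0000
seg 2 [35.2°–149.4°] cycloidal, h=6: full span → s += 6 → s = 18.0000
seg 3 [149.4°–215.7°] cycloidal, h=9: θ=167.5° here. β=18.1, B=66.3. 9·(0.2730 − sin(2π·0.2730)/(2π)) = 1.0396 → s = 19.0396
radial distance = base radius + s = 42 + 19.0396 = 61.0396

61.0396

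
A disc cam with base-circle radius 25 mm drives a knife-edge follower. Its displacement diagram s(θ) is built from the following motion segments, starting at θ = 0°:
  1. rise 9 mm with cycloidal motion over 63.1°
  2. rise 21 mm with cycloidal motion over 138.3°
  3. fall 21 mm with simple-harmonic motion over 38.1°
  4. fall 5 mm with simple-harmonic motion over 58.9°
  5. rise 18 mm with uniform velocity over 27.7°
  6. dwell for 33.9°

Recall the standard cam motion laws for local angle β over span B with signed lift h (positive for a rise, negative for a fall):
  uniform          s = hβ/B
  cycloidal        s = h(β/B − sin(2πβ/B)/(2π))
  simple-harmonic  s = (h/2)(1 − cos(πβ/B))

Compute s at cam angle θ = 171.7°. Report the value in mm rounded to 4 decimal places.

seg 1 [0°–63.1°] cycloidal, h=9: full span → s += 9 → s = 9.0000
seg 2 [63.1°–201.4°] cycloidal, h=21: θ=171.7° here. β=108.6, B=138.3. 21·(0.7852 − sin(2π·0.7852)/(2π)) = 19.7509 → s = 28.7509

28.7509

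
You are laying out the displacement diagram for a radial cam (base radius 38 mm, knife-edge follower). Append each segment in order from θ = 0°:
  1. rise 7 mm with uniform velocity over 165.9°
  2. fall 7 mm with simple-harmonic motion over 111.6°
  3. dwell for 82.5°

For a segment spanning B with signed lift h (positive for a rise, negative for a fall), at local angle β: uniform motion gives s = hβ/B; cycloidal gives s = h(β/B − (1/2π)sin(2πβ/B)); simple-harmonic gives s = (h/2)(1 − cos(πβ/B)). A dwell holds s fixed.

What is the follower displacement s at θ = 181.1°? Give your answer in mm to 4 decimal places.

seg 1 [0°–165.9°] uniform, h=7: full span → s += 7 → s = 7.0000
seg 2 [165.9°–277.5°] simple-harmonic, h=-7: θ=181.1° here. β=15.2, B=111.6. -7/2·(1 − cos(π·0.1362)) = -0.3155 → s = 6.6845

6.6845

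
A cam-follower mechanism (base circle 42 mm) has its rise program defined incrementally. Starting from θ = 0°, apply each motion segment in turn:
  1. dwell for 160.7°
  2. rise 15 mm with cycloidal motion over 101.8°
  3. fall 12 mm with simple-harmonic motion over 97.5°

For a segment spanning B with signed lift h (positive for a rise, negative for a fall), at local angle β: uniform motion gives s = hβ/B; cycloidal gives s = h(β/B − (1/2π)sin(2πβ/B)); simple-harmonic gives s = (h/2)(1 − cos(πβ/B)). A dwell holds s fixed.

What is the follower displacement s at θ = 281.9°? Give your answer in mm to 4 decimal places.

seg 1 [0°–160.7°] dwell: s stays 0.0000
seg 2 [160.7°–262.5°] cycloidal, h=15: full span → s += 15 → s = 15.0000
seg 3 [262.5°–360°] simple-harmonic, h=-12: θ=281.9° here. β=19.4, B=97.5. -12/2·(1 − cos(π·0.1990)) = -1.1346 → s = 13.8654

13.8654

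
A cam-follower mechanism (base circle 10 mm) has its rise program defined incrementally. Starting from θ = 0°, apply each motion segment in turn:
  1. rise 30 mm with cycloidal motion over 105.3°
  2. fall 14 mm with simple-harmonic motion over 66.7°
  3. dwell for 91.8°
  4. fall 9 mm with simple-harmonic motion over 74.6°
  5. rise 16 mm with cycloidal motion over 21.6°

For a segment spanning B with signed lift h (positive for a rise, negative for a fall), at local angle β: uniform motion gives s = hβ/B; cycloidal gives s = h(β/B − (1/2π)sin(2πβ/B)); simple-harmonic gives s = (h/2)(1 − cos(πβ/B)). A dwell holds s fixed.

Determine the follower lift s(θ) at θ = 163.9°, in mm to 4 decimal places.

seg 1 [0°–105.3°] cycloidal, h=30: full span → s += 30 → s = 30.0000
seg 2 [105.3°–172°] simple-harmonic, h=-14: θ=163.9° here. β=58.6, B=66.7. -14/2·(1 − cos(π·0.8786)) = -13.4967 → s = 16.5033

16.5033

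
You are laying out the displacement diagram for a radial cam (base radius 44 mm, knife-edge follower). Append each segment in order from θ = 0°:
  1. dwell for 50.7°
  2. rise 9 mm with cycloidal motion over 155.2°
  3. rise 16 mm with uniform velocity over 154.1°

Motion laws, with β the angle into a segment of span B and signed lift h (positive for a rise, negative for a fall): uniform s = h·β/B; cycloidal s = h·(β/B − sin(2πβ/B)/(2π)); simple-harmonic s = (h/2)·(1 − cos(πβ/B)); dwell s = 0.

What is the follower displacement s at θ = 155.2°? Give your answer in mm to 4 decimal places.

seg 1 [0°–50.7°] dwell: s stays 0.0000
seg 2 [50.7°–205.9°] cycloidal, h=9: θ=155.2° here. β=104.5, B=155.2. 9·(0.6733 − sin(2π·0.6733)/(2π)) = 7.3293 → s = 7.3293

7.3293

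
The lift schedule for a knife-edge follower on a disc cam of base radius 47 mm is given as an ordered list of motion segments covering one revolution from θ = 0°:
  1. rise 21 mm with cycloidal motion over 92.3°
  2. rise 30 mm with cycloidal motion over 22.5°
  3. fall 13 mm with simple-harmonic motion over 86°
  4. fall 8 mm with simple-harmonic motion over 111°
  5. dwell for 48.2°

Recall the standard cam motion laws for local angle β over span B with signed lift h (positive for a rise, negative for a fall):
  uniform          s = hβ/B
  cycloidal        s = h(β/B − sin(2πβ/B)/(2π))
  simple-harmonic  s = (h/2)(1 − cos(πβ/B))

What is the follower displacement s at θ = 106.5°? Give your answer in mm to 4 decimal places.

seg 1 [0°–92.3°] cycloidal, h=21: full span → s += 21 → s = 21.0000
seg 2 [92.3°–114.8°] cycloidal, h=30: θ=106.5° here. β=14.2, B=22.5. 30·(0.6311 − sin(2π·0.6311)/(2π)) = 22.4366 → s = 43.4366

43.4366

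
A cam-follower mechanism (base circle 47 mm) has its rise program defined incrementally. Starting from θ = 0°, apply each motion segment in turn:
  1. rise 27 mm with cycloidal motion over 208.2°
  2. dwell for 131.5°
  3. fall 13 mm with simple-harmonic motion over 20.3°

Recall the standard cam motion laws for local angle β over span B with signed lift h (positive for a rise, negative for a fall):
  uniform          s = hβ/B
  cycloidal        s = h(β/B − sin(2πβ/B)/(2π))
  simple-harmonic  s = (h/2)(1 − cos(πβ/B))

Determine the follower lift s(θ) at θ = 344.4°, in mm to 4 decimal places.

seg 1 [0°–208.2°] cycloidal, h=27: full span → s += 27 → s = 27.0000
seg 2 [208.2°–339.7°] dwell: s stays 27.0000
seg 3 [339.7°–360°] simple-harmonic, h=-13: θ=344.4° here. β=4.7, B=20.3. -13/2·(1 − cos(π·0.2315)) = -1.6450 → s = 25.3550

25.3550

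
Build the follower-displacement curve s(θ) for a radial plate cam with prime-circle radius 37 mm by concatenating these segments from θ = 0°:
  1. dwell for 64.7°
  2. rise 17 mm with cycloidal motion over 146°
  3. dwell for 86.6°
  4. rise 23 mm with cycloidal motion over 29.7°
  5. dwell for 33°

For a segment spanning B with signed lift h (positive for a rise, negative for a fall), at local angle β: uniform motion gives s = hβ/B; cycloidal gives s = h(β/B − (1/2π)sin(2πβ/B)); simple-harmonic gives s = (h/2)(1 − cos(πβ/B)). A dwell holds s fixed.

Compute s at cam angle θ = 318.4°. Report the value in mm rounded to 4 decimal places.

seg 1 [0°–64.7°] dwell: s stays 0.0000
seg 2 [64.7°–210.7°] cycloidal, h=17: full span → s += 17 → s = 17.0000
seg 3 [210.7°–297.3°] dwell: s stays 17.0000
seg 4 [297.3°–327°] cycloidal, h=23: θ=318.4° here. β=21.1, B=29.7. 23·(0.7104 − sin(2π·0.7104)/(2π)) = 19.8881 → s = 36.8881

36.8881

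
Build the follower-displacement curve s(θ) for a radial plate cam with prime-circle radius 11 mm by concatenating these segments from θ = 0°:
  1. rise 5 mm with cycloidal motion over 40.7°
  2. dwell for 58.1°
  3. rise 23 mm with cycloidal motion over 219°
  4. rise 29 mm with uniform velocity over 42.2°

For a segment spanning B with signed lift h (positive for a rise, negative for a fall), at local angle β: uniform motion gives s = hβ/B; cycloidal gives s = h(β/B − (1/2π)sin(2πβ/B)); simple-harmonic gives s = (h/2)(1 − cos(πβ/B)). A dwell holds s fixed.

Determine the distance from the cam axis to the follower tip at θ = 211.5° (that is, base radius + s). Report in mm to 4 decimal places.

seg 1 [0°–40.7°] cycloidal, h=5: full span → s += 5 → s = 5.0000
seg 2 [40.7°–98.8°] dwell: s stays 5.0000
seg 3 [98.8°–317.8°] cycloidal, h=23: θ=211.5° here. β=112.7, B=219. 23·(0.5146 − sin(2π·0.5146)/(2π)) = 12.1717 → s = 17.1717
radial distance = base radius + s = 11 + 17.1717 = 28.1717

28.1717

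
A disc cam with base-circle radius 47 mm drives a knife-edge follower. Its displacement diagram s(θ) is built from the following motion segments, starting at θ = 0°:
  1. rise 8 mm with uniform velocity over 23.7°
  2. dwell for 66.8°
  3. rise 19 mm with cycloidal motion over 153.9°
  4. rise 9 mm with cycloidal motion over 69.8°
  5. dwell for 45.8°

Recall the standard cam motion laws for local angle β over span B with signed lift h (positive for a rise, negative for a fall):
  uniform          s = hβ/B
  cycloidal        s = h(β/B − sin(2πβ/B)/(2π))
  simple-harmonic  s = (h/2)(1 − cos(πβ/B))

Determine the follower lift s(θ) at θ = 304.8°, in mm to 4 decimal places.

seg 1 [0°–23.7°] uniform, h=8: full span → s += 8 → s = 8.0000
seg 2 [23.7°–90.5°] dwell: s stays 8.0000
seg 3 [90.5°–244.4°] cycloidal, h=19: full span → s += 19 → s = 27.0000
seg 4 [244.4°–314.2°] cycloidal, h=9: θ=304.8° here. β=60.4, B=69.8. 9·(0.8653 − sin(2π·0.8653)/(2π)) = 8.8605 → s = 35.8605

35.8605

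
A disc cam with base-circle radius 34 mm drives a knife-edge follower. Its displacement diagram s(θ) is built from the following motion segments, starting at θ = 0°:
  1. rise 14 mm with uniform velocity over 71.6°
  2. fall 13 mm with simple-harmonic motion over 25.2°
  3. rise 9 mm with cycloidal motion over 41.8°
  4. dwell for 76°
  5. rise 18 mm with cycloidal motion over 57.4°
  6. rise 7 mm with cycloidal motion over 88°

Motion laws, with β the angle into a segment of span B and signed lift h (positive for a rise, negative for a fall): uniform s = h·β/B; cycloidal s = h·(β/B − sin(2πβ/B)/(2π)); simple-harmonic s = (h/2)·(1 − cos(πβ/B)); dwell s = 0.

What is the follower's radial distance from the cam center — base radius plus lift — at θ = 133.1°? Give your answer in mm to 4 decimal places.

seg 1 [0°–71.6°] uniform, h=14: full span → s += 14 → s = 14.0000
seg 2 [71.6°–96.8°] simple-harmonic, h=-13: full span → s += -13 → s = 1.0000
seg 3 [96.8°–138.6°] cycloidal, h=9: θ=133.1° here. β=36.3, B=41.8. 9·(0.8684 − sin(2π·0.8684)/(2π)) = 8.8696 → s = 9.8696
radial distance = base radius + s = 34 + 9.8696 = 43.8696

43.8696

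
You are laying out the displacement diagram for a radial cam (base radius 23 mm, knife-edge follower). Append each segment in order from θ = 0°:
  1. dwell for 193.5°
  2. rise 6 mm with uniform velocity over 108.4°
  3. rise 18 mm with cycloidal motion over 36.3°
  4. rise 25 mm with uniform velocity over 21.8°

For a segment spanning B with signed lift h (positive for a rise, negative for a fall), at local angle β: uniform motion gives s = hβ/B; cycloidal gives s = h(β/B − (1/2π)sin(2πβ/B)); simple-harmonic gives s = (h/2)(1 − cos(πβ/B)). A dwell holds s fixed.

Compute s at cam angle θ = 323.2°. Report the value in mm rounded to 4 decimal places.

seg 1 [0°–193.5°] dwell: s stays 0.0000
seg 2 [193.5°–301.9°] uniform, h=6: full span → s += 6 → s = 6.0000
seg 3 [301.9°–338.2°] cycloidal, h=18: θ=323.2° here. β=21.3, B=36.3. 18·(0.5868 − sin(2π·0.5868)/(2π)) = 12.0477 → s = 18.0477

18.0477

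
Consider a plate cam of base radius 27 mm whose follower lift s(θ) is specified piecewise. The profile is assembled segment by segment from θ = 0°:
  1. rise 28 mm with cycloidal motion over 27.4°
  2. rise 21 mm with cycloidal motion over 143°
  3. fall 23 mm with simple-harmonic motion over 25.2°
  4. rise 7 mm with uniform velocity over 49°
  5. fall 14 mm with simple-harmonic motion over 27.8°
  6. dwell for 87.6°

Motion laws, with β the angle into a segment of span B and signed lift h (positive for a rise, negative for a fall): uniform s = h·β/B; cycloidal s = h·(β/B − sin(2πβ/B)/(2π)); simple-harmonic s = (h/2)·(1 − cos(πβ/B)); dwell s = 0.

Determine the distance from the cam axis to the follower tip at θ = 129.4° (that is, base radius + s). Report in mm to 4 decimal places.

seg 1 [0°–27.4°] cycloidal, h=28: full span → s += 28 → s = 28.0000
seg 2 [27.4°–170.4°] cycloidal, h=21: θ=129.4° here. β=102, B=143. 21·(0.7133 − sin(2π·0.7133)/(2π)) = 18.2327 → s = 46.2327
radial distance = base radius + s = 27 + 46.2327 = 73.2327

73.2327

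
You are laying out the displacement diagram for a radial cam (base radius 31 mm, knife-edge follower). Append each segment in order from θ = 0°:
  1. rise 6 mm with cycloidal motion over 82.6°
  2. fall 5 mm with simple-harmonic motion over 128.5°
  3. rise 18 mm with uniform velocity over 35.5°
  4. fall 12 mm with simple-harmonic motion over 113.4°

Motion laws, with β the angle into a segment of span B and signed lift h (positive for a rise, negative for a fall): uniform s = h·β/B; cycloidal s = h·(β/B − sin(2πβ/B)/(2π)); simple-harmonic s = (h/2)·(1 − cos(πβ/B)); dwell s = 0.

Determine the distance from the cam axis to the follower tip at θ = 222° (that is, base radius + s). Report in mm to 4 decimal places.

seg 1 [0°–82.6°] cycloidal, h=6: full span → s += 6 → s = 6.0000
seg 2 [82.6°–211.1°] simple-harmonic, h=-5: full span → s += -5 → s = 1.0000
seg 3 [211.1°–246.6°] uniform, h=18: θ=222° here. β=10.9, B=35.5. 18·10.9/35.5 = 5.5268 → s = 6.5268
radial distance = base radius + s = 31 + 6.5268 = 37.5268

37.5268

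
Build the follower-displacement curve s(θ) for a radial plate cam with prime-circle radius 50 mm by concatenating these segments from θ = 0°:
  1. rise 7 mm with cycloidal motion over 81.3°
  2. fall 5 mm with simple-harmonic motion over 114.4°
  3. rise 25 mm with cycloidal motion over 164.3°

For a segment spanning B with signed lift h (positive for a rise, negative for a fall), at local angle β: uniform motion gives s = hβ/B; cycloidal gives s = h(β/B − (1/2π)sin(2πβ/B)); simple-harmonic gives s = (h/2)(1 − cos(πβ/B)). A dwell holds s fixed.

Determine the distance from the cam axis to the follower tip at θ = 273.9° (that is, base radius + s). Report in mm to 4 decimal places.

seg 1 [0°–81.3°] cycloidal, h=7: full span → s += 7 → s = 7.0000
seg 2 [81.3°–195.7°] simple-harmonic, h=-5: full span → s += -5 → s = 2.0000
seg 3 [195.7°–360°] cycloidal, h=25: θ=273.9° here. β=78.2, B=164.3. 25·(0.4760 − sin(2π·0.4760)/(2π)) = 11.3002 → s = 13.3002
radial distance = base radius + s = 50 + 13.3002 = 63.3002

63.3002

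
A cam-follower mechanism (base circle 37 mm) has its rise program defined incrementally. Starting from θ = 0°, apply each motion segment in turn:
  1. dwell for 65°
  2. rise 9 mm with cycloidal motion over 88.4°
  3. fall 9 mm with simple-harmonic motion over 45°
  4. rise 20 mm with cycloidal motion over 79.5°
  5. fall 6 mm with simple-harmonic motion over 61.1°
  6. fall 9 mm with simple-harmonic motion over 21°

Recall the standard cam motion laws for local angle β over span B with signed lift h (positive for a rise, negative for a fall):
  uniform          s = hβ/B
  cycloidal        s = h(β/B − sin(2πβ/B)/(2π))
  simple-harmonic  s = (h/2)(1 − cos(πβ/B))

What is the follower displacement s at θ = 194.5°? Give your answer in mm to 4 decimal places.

seg 1 [0°–65°] dwell: s stays 0.0000
seg 2 [65°–153.4°] cycloidal, h=9: full span → s += 9 → s = 9.0000
seg 3 [153.4°–198.4°] simple-harmonic, h=-9: θ=194.5° here. β=41.1, B=45. -9/2·(1 − cos(π·0.9133)) = -8.8342 → s = 0.1658

0.1658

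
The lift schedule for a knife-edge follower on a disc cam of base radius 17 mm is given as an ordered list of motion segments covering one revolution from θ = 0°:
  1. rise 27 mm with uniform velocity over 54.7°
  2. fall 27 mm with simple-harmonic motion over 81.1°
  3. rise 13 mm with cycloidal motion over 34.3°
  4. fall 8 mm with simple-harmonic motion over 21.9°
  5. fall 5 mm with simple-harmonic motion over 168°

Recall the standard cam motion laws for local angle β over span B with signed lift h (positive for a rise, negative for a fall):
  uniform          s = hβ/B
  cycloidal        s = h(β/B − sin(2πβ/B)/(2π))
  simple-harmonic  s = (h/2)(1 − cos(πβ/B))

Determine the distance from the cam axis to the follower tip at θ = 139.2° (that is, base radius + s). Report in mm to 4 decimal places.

seg 1 [0°–54.7°] uniform, h=27: full span → s += 27 → s = 27.0000
seg 2 [54.7°–135.8°] simple-harmonic, h=-27: full span → s += -27 → s = 0.0000
seg 3 [135.8°–170.1°] cycloidal, h=13: θ=139.2° here. β=3.4, B=34.3. 13·(0.0991 − sin(2π·0.0991)/(2π)) = 0.0817 → s = 0.0817
radial distance = base radius + s = 17 + 0.0817 = 17.0817

17.0817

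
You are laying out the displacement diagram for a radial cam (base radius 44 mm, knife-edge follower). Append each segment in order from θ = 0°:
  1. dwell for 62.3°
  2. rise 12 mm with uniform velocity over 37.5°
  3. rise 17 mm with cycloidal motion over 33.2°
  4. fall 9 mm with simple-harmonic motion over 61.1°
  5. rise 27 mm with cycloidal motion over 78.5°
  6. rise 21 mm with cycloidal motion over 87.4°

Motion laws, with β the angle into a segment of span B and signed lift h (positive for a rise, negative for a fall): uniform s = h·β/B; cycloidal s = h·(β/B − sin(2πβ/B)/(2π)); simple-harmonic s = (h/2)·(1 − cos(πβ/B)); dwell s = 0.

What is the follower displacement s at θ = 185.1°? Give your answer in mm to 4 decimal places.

seg 1 [0°–62.3°] dwell: s stays 0.0000
seg 2 [62.3°–99.8°] uniform, h=12: full span → s += 12 → s = 12.0000
seg 3 [99.8°–133°] cycloidal, h=17: full span → s += 17 → s = 29.0000
seg 4 [133°–194.1°] simple-harmonic, h=-9: θ=185.1° here. β=52.1, B=61.1. -9/2·(1 − cos(π·0.8527)) = -8.5267 → s = 20.4733

20.4733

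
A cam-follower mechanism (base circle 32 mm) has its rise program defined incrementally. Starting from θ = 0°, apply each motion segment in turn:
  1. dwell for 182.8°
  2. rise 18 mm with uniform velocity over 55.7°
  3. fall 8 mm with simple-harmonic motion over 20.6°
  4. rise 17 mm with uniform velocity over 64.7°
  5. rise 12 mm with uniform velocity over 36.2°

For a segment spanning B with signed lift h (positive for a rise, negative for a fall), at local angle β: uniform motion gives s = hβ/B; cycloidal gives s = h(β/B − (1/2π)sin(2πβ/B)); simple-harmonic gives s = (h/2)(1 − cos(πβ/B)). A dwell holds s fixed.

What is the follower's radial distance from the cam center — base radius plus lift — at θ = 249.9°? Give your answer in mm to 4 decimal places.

seg 1 [0°–182.8°] dwell: s stays 0.0000
seg 2 [182.8°–238.5°] uniform, h=18: full span → s += 18 → s = 18.0000
seg 3 [238.5°–259.1°] simple-harmonic, h=-8: θ=249.9° here. β=11.4, B=20.6. -8/2·(1 − cos(π·0.5534)) = -4.6679 → s = 13.3321
radial distance = base radius + s = 32 + 13.3321 = 45.3321

45.3321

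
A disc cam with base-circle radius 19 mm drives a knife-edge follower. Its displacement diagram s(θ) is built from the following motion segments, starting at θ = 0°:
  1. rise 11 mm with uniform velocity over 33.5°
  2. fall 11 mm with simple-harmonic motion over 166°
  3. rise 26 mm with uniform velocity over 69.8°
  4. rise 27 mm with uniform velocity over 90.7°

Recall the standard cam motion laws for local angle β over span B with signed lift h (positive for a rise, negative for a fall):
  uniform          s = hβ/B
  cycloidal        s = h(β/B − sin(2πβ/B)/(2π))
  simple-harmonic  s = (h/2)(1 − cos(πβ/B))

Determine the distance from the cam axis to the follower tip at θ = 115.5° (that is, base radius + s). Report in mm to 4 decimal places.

seg 1 [0°–33.5°] uniform, h=11: full span → s += 11 → s = 11.0000
seg 2 [33.5°–199.5°] simple-harmonic, h=-11: θ=115.5° here. β=82, B=166. -11/2·(1 − cos(π·0.4940)) = -5.3959 → s = 5.6041
radial distance = base radius + s = 19 + 5.6041 = 24.6041

24.6041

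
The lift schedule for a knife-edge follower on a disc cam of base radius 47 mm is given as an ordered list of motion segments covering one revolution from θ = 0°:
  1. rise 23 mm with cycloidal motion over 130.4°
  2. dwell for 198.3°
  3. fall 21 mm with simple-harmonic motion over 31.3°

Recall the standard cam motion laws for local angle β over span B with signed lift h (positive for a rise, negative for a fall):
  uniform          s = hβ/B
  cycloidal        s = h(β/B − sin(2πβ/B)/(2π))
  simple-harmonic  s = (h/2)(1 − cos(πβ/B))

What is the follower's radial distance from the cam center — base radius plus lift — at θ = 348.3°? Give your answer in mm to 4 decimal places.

seg 1 [0°–130.4°] cycloidal, h=23: full span → s += 23 → s = 23.0000
seg 2 [130.4°–328.7°] dwell: s stays 23.0000
seg 3 [328.7°–360°] simple-harmonic, h=-21: θ=348.3° here. β=19.6, B=31.3. -21/2·(1 − cos(π·0.6262)) = -14.5547 → s = 8.4453
radial distance = base radius + s = 47 + 8.4453 = 55.4453

55.4453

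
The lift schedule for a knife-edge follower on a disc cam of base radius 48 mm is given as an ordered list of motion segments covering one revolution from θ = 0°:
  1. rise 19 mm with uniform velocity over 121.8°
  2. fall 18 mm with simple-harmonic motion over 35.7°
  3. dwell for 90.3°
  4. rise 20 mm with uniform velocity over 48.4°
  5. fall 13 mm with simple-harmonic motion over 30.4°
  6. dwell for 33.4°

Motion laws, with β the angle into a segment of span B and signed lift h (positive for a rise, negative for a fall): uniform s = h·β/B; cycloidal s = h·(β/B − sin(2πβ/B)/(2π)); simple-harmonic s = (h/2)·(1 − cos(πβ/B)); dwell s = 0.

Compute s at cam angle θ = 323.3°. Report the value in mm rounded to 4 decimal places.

seg 1 [0°–121.8°] uniform, h=19: full span → s += 19 → s = 19.0000
seg 2 [121.8°–157.5°] simple-harmonic, h=-18: full span → s += -18 → s = 1.0000
seg 3 [157.5°–247.8°] dwell: s stays 1.0000
seg 4 [247.8°–296.2°] uniform, h=20: full span → s += 20 → s = 21.0000
seg 5 [296.2°–326.6°] simple-harmonic, h=-13: θ=323.3° here. β=27.1, B=30.4. -13/2·(1 − cos(π·0.8914)) = -12.6257 → s = 8.3743

8.3743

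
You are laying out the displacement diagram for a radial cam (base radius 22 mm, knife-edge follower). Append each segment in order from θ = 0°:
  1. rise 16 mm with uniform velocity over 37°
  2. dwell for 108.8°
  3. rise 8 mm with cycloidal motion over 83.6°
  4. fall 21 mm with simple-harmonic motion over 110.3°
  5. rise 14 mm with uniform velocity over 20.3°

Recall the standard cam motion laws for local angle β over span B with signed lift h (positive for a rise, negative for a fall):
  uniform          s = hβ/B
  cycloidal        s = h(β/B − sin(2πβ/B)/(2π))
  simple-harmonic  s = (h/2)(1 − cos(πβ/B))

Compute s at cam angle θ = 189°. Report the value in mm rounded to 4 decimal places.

seg 1 [0°–37°] uniform, h=16: full span → s += 16 → s = 16.0000
seg 2 [37°–145.8°] dwell: s stays 16.0000
seg 3 [145.8°–229.4°] cycloidal, h=8: θ=189° here. β=43.2, B=83.6. 8·(0.5167 − sin(2π·0.5167)/(2π)) = 4.2677 → s = 20.2677

20.2677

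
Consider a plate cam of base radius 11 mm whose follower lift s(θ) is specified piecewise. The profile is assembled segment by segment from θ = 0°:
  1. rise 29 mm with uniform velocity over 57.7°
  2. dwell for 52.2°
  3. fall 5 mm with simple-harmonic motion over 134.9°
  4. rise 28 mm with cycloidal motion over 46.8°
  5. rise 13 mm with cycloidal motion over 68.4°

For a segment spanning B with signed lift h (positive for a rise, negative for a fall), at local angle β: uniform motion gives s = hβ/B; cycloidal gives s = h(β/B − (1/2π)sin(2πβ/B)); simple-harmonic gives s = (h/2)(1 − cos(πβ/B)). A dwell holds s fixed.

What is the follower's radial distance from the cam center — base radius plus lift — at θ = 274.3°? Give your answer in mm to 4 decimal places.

seg 1 [0°–57.7°] uniform, h=29: full span → s += 29 → s = 29.0000
seg 2 [57.7°–109.9°] dwell: s stays 29.0000
seg 3 [109.9°–244.8°] simple-harmonic, h=-5: full span → s += -5 → s = 24.0000
seg 4 [244.8°–291.6°] cycloidal, h=28: θ=274.3° here. β=29.5, B=46.8. 28·(0.6303 − sin(2π·0.6303)/(2π)) = 20.9046 → s = 44.9046
radial distance = base radius + s = 11 + 44.9046 = 55.9046

55.9046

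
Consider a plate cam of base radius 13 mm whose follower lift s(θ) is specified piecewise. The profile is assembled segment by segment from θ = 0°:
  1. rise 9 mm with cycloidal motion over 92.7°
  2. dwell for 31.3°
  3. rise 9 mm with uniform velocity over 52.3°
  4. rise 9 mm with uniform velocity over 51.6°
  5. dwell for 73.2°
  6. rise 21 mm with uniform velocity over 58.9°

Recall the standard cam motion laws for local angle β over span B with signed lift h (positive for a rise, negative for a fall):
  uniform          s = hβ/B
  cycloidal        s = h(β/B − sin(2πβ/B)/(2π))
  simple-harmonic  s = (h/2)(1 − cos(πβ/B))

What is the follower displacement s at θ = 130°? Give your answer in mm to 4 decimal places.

seg 1 [0°–92.7°] cycloidal, h=9: full span → s += 9 → s = 9.0000
seg 2 [92.7°–124°] dwell: s stays 9.0000
seg 3 [124°–176.3°] uniform, h=9: θ=130° here. β=6, B=52.3. 9·6/52.3 = 1.0325 → s = 10.0325

10.0325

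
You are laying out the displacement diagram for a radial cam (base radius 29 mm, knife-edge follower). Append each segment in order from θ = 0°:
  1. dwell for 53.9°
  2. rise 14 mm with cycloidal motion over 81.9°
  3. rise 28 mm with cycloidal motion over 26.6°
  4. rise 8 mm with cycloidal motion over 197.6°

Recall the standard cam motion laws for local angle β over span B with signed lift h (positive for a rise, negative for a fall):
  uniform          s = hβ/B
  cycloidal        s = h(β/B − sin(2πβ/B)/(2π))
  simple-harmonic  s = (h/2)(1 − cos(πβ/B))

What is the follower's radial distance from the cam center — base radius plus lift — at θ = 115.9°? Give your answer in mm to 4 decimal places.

seg 1 [0°–53.9°] dwell: s stays 0.0000
seg 2 [53.9°–135.8°] cycloidal, h=14: θ=115.9° here. β=62, B=81.9. 14·(0.7570 − sin(2π·0.7570)/(2π)) = 12.8243 → s = 12.8243
radial distance = base radius + s = 29 + 12.8243 = 41.8243

41.8243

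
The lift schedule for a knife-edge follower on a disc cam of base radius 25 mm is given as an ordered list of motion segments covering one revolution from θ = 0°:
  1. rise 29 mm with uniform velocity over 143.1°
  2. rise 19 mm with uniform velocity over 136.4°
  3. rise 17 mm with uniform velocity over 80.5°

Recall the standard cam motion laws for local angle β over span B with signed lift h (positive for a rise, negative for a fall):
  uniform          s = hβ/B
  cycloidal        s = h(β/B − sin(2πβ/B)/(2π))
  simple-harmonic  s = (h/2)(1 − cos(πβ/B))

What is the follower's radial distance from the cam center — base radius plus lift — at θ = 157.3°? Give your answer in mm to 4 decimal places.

seg 1 [0°–143.1°] uniform, h=29: full span → s += 29 → s = 29.0000
seg 2 [143.1°–279.5°] uniform, h=19: θ=157.3° here. β=14.2, B=136.4. 19·14.2/136.4 = 1.9780 → s = 30.9780
radial distance = base radius + s = 25 + 30.9780 = 55.9780

55.9780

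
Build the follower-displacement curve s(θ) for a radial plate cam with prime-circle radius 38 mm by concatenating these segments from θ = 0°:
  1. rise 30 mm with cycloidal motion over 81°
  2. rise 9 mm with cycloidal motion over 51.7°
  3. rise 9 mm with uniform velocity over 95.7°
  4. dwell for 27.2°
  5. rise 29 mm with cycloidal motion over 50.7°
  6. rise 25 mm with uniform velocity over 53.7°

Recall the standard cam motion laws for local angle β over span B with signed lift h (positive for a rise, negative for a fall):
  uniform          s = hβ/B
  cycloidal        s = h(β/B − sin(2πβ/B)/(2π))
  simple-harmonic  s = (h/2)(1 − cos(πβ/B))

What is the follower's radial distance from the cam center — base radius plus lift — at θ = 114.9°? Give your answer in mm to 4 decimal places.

seg 1 [0°–81°] cycloidal, h=30: full span → s += 30 → s = 30.0000
seg 2 [81°–132.7°] cycloidal, h=9: θ=114.9° here. β=33.9, B=51.7. 9·(0.6557 − sin(2π·0.6557)/(2π)) = 7.0896 → s = 37.0896
radial distance = base radius + s = 38 + 37.0896 = 75.0896

75.0896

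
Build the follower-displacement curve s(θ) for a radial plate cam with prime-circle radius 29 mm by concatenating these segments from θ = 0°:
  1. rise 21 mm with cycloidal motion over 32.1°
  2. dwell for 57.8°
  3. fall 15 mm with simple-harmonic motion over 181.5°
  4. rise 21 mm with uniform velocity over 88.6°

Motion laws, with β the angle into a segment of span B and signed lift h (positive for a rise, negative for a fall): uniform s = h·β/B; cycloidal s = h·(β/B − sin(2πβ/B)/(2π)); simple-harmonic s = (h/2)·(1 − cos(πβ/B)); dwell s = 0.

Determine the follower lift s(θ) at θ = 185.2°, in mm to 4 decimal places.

seg 1 [0°–32.1°] cycloidal, h=21: full span → s += 21 → s = 21.0000
seg 2 [32.1°–89.9°] dwell: s stays 21.0000
seg 3 [89.9°–271.4°] simple-harmonic, h=-15: θ=185.2° here. β=95.3, B=181.5. -15/2·(1 − cos(π·0.5251)) = -8.0901 → s = 12.9099

12.9099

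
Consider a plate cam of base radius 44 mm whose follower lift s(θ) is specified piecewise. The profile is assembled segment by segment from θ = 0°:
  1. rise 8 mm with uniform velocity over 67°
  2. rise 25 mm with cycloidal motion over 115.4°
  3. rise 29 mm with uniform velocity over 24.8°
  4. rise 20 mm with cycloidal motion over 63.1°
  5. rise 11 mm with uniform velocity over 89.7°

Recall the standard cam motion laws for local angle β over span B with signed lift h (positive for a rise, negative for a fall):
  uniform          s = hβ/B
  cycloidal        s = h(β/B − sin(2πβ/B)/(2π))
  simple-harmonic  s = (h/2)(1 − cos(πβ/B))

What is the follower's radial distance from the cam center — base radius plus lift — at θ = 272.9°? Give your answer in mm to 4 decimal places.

seg 1 [0°–67°] uniform, h=8: full span → s += 8 → s = 8.0000
seg 2 [67°–182.4°] cycloidal, h=25: full span → s += 25 → s = 33.0000
seg 3 [182.4°–207.2°] uniform, h=29: full span → s += 29 → s = 62.0000
seg 4 [207.2°–270.3°] cycloidal, h=20: full span → s += 20 → s = 82.0000
seg 5 [270.3°–360°] uniform, h=11: θ=272.9° here. β=2.6, B=89.7. 11·2.6/89.7 = 0.3188 → s = 82.3188
radial distance = base radius + s = 44 + 82.3188 = 126.3188

126.3188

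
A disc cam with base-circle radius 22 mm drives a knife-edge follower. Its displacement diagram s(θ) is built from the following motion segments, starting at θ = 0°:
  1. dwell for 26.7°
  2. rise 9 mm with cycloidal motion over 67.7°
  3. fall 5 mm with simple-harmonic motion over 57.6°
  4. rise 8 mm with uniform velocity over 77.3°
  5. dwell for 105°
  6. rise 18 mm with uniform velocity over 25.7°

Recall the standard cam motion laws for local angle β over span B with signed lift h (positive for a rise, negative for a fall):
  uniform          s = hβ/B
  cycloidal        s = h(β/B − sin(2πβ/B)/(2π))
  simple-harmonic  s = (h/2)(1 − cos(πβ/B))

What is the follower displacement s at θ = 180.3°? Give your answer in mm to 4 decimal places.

seg 1 [0°–26.7°] dwell: s stays 0.0000
seg 2 [26.7°–94.4°] cycloidal, h=9: full span → s += 9 → s = 9.0000
seg 3 [94.4°–152°] simple-harmonic, h=-5: full span → s += -5 → s = 4.0000
seg 4 [152°–229.3°] uniform, h=8: θ=180.3° here. β=28.3, B=77.3. 8·28.3/77.3 = 2.9288 → s = 6.9288

6.9288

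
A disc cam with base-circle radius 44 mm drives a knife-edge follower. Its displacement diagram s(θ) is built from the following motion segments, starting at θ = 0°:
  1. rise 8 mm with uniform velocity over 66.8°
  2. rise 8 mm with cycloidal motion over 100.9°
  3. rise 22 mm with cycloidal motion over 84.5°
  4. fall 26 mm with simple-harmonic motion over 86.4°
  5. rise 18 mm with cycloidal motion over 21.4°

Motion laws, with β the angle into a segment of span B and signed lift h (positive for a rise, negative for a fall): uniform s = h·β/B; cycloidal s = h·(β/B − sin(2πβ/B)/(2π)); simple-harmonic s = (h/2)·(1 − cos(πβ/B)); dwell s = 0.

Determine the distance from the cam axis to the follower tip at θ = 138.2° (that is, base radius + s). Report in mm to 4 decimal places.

seg 1 [0°–66.8°] uniform, h=8: full span → s += 8 → s = 8.0000
seg 2 [66.8°–167.7°] cycloidal, h=8: θ=138.2° here. β=71.4, B=100.9. 8·(0.7076 − sin(2π·0.7076)/(2π)) = 6.8894 → s = 14.8894
radial distance = base radius + s = 44 + 14.8894 = 58.8894

58.8894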